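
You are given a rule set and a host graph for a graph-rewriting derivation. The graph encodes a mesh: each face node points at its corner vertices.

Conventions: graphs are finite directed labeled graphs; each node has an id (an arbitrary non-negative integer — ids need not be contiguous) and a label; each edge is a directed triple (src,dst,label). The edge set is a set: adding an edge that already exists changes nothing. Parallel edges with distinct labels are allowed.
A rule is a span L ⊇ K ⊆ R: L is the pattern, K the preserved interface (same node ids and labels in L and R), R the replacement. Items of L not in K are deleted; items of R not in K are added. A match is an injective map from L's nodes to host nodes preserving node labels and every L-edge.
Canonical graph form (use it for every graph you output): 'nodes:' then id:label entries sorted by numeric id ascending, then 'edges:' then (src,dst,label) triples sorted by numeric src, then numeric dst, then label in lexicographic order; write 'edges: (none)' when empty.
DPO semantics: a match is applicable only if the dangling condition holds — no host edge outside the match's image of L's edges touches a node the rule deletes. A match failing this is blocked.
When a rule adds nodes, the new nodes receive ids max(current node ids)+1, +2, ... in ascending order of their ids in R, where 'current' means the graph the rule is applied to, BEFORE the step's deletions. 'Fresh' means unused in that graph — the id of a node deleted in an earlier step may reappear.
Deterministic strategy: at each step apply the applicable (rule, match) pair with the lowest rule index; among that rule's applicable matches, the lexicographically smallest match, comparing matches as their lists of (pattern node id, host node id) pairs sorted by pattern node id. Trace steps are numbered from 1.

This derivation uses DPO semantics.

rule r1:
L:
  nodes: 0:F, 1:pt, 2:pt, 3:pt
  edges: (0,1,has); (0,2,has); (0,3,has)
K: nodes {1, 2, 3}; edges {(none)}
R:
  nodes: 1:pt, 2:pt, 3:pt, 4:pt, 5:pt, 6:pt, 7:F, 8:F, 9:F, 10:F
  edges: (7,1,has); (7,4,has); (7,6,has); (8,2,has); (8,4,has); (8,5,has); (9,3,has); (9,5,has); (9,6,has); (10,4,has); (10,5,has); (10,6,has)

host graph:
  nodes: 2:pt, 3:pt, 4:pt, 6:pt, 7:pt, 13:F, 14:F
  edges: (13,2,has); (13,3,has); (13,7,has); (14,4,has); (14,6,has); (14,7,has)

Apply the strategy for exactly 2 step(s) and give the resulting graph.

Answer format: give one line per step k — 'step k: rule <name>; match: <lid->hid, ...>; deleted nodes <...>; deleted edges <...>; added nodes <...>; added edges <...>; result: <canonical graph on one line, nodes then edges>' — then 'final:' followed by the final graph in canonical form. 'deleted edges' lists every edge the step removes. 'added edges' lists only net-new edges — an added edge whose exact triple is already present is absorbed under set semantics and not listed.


step 1: rule r1; match: 0->13, 1->2, 2->3, 3->7; deleted nodes 13; deleted edges (13,2,has); (13,3,has); (13,7,has); added nodes 15, 16, 17, 18, 19, 20, 21; added edges (18,2,has); (18,15,has); (18,17,has); (19,3,has); (19,15,has); (19,16,has); (20,7,has); (20,16,has); (20,17,has); (21,15,has); (21,16,has); (21,17,has); result: nodes: 2:pt, 3:pt, 4:pt, 6:pt, 7:pt, 14:F, 15:pt, 16:pt, 17:pt, 18:F, 19:F, 20:F, 21:F edges: (14,4,has); (14,6,has); (14,7,has); (18,2,has); (18,15,has); (18,17,has); (19,3,has); (19,15,has); (19,16,has); (20,7,has); (20,16,has); (20,17,has); (21,15,has); (21,16,has); (21,17,has)
step 2: rule r1; match: 0->14, 1->4, 2->6, 3->7; deleted nodes 14; deleted edges (14,4,has); (14,6,has); (14,7,has); added nodes 22, 23, 24, 25, 26, 27, 28; added edges (25,4,has); (25,22,has); (25,24,has); (26,6,has); (26,22,has); (26,23,has); (27,7,has); (27,23,has); (27,24,has); (28,22,has); (28,23,has); (28,24,has); result: nodes: 2:pt, 3:pt, 4:pt, 6:pt, 7:pt, 15:pt, 16:pt, 17:pt, 18:F, 19:F, 20:F, 21:F, 22:pt, 23:pt, 24:pt, 25:F, 26:F, 27:F, 28:F edges: (18,2,has); (18,15,has); (18,17,has); (19,3,has); (19,15,has); (19,16,has); (20,7,has); (20,16,has); (20,17,has); (21,15,has); (21,16,has); (21,17,has); (25,4,has); (25,22,has); (25,24,has); (26,6,has); (26,22,has); (26,23,has); (27,7,has); (27,23,has); (27,24,has); (28,22,has); (28,23,has); (28,24,has)
final:
nodes: 2:pt, 3:pt, 4:pt, 6:pt, 7:pt, 15:pt, 16:pt, 17:pt, 18:F, 19:F, 20:F, 21:F, 22:pt, 23:pt, 24:pt, 25:F, 26:F, 27:F, 28:F
edges: (18,2,has); (18,15,has); (18,17,has); (19,3,has); (19,15,has); (19,16,has); (20,7,has); (20,16,has); (20,17,has); (21,15,has); (21,16,has); (21,17,has); (25,4,has); (25,22,has); (25,24,has); (26,6,has); (26,22,has); (26,23,has); (27,7,has); (27,23,has); (27,24,has); (28,22,has); (28,23,has); (28,24,has)


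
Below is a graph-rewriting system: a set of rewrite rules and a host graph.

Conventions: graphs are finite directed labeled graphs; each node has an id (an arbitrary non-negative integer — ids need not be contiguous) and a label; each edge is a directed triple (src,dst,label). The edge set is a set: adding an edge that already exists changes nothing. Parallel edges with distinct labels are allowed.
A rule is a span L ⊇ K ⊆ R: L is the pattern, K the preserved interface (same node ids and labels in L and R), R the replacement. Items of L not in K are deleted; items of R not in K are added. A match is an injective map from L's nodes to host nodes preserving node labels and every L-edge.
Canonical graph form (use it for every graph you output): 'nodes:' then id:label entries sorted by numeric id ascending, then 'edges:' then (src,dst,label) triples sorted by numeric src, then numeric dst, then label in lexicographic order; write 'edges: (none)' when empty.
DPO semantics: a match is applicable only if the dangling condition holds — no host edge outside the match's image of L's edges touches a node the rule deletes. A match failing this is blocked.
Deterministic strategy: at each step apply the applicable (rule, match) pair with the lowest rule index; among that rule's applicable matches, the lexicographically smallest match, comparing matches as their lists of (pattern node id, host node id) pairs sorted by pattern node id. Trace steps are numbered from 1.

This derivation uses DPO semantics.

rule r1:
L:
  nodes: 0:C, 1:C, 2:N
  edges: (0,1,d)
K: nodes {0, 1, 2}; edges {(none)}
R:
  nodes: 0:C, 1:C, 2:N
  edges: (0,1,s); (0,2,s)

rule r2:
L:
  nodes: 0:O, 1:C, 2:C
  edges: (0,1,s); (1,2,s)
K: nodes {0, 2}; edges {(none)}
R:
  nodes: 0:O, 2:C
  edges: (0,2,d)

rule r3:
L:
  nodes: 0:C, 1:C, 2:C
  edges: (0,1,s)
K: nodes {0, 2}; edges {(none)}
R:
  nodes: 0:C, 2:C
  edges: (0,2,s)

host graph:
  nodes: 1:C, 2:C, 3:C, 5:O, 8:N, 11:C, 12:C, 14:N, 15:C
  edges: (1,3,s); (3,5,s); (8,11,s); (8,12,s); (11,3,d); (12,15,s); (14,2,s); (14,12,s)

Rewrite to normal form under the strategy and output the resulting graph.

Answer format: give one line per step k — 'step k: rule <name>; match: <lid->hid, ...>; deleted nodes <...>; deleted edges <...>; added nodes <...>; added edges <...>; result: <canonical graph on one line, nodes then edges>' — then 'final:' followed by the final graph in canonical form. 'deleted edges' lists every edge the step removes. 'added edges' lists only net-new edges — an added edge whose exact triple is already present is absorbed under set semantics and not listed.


step 1: rule r1; match: 0->11, 1->3, 2->8; deleted nodes (none); deleted edges (11,3,d); added nodes (none); added edges (11,3,s); (11,8,s); result: nodes: 1:C, 2:C, 3:C, 5:O, 8:N, 11:C, 12:C, 14:N, 15:C edges: (1,3,s); (3,5,s); (8,11,s); (8,12,s); (11,3,s); (11,8,s); (12,15,s); (14,2,s); (14,12,s)
step 2: rule r3; match: 0->12, 1->15, 2->1; deleted nodes 15; deleted edges (12,15,s); added nodes (none); added edges (12,1,s); result: nodes: 1:C, 2:C, 3:C, 5:O, 8:N, 11:C, 12:C, 14:N edges: (1,3,s); (3,5,s); (8,11,s); (8,12,s); (11,3,s); (11,8,s); (12,1,s); (14,2,s); (14,12,s)
final:
nodes: 1:C, 2:C, 3:C, 5:O, 8:N, 11:C, 12:C, 14:N
edges: (1,3,s); (3,5,s); (8,11,s); (8,12,s); (11,3,s); (11,8,s); (12,1,s); (14,2,s); (14,12,s)


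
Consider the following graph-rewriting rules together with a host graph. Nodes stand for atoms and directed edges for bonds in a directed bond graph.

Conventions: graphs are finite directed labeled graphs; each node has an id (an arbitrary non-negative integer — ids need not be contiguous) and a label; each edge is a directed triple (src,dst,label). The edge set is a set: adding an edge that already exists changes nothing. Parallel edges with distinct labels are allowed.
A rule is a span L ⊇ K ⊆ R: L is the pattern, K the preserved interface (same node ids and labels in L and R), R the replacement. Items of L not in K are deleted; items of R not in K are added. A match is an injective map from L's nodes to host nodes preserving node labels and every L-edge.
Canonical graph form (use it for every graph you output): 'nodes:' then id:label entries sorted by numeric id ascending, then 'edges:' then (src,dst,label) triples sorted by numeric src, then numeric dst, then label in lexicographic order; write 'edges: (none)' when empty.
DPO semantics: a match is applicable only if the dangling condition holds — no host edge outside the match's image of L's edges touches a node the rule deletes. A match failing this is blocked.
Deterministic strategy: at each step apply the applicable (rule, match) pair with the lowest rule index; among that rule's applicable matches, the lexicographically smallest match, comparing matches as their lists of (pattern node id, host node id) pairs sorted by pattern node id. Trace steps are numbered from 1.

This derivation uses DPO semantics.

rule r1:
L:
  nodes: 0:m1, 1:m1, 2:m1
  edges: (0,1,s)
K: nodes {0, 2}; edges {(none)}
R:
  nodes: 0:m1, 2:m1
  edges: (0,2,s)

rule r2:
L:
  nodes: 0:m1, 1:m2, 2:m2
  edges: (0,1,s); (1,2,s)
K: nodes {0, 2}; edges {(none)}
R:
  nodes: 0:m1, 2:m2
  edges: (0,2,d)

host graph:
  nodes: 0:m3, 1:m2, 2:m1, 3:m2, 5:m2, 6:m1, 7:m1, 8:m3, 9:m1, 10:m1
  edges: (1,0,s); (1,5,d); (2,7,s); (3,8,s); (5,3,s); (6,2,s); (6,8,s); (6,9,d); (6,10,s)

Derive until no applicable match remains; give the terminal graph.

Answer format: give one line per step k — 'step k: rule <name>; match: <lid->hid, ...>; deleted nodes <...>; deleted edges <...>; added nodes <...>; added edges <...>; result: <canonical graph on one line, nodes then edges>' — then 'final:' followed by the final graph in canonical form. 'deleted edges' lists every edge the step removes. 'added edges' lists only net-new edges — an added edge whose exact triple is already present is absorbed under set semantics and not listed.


step 1: rule r1; match: 0->2, 1->7, 2->6; deleted nodes 7; deleted edges (2,7,s); added nodes (none); added edges (2,6,s); result: nodes: 0:m3, 1:m2, 2:m1, 3:m2, 5:m2, 6:m1, 8:m3, 9:m1, 10:m1 edges: (1,0,s); (1,5,d); (2,6,s); (3,8,s); (5,3,s); (6,2,s); (6,8,s); (6,9,d); (6,10,s)
step 2: rule r1; match: 0->6, 1->10, 2->2; deleted nodes 10; deleted edges (6,10,s); added nodes (none); added edges (none); result: nodes: 0:m3, 1:m2, 2:m1, 3:m2, 5:m2, 6:m1, 8:m3, 9:m1 edges: (1,0,s); (1,5,d); (2,6,s); (3,8,s); (5,3,s); (6,2,s); (6,8,s); (6,9,d)
final:
nodes: 0:m3, 1:m2, 2:m1, 3:m2, 5:m2, 6:m1, 8:m3, 9:m1
edges: (1,0,s); (1,5,d); (2,6,s); (3,8,s); (5,3,s); (6,2,s); (6,8,s); (6,9,d)


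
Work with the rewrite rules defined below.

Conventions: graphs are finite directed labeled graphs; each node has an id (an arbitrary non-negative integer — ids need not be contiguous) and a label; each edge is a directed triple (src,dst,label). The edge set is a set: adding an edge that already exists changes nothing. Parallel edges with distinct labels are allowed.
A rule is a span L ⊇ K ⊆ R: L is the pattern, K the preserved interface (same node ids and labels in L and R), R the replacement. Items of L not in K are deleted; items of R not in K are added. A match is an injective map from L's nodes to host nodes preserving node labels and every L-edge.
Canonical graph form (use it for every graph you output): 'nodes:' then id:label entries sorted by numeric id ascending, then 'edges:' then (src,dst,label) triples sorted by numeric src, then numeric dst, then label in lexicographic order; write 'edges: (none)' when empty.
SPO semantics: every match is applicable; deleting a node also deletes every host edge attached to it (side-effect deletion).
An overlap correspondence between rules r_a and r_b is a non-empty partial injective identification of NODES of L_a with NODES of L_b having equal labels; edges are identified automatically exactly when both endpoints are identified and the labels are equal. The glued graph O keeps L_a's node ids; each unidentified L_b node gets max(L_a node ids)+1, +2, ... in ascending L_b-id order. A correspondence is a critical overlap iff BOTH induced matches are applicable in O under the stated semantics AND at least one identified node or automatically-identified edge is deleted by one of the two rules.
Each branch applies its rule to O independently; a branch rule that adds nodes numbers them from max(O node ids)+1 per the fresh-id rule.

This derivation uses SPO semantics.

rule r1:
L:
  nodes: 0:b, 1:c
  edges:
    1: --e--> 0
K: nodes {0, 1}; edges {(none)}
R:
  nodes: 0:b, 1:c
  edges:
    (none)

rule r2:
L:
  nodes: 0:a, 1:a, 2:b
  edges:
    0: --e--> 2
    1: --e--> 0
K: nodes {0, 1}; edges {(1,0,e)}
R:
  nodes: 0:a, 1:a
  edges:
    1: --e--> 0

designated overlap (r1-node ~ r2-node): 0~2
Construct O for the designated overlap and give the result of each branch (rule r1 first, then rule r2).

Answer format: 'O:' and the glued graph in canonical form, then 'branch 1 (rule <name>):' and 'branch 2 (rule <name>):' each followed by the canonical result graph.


O:
nodes: 0:b, 1:c, 2:a, 3:a
edges: (1,0,e); (2,0,e); (3,2,e)
branch 1 (rule r1):
nodes: 0:b, 1:c, 2:a, 3:a
edges: (2,0,e); (3,2,e)
branch 2 (rule r2):
nodes: 1:c, 2:a, 3:a
edges: (3,2,e)


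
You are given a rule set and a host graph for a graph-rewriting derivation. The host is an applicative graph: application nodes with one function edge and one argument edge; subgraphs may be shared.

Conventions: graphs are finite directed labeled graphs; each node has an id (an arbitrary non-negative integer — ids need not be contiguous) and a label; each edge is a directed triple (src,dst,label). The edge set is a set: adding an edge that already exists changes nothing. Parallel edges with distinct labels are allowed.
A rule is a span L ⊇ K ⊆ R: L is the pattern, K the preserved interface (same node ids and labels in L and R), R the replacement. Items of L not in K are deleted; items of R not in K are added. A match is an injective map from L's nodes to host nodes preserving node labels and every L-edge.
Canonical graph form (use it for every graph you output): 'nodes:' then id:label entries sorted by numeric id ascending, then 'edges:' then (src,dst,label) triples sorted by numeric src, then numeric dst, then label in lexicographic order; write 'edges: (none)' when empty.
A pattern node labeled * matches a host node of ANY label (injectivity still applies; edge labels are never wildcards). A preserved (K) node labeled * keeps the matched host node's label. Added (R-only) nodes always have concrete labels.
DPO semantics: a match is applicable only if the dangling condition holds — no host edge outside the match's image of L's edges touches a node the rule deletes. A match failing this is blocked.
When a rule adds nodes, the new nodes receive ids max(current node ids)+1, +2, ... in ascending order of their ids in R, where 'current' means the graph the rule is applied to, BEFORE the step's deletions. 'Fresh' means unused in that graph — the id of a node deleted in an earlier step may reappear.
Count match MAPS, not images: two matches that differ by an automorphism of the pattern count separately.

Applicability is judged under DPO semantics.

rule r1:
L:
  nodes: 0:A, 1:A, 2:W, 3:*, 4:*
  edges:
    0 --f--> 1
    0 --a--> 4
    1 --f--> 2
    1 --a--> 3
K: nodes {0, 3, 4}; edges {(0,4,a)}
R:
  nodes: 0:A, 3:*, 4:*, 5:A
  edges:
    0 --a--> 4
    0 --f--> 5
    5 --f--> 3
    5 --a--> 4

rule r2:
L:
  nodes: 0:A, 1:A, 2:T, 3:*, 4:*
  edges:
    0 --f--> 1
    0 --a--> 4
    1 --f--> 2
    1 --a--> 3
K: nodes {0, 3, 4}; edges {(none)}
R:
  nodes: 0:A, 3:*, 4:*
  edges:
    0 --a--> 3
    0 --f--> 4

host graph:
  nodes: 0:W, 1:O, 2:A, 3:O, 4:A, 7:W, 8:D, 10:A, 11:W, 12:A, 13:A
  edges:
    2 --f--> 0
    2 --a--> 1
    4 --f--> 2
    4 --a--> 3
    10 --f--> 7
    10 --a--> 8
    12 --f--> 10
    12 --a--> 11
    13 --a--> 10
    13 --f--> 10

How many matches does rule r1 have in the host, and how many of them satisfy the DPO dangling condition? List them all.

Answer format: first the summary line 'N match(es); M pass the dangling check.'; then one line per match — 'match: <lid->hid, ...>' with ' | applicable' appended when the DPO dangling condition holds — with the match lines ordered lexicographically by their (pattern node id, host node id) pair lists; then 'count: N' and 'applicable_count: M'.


2 match(es); 1 pass the dangling check.
match: 0->4, 1->2, 2->0, 3->1, 4->3 | applicable
match: 0->12, 1->10, 2->7, 3->8, 4->11
count: 2
applicable_count: 1


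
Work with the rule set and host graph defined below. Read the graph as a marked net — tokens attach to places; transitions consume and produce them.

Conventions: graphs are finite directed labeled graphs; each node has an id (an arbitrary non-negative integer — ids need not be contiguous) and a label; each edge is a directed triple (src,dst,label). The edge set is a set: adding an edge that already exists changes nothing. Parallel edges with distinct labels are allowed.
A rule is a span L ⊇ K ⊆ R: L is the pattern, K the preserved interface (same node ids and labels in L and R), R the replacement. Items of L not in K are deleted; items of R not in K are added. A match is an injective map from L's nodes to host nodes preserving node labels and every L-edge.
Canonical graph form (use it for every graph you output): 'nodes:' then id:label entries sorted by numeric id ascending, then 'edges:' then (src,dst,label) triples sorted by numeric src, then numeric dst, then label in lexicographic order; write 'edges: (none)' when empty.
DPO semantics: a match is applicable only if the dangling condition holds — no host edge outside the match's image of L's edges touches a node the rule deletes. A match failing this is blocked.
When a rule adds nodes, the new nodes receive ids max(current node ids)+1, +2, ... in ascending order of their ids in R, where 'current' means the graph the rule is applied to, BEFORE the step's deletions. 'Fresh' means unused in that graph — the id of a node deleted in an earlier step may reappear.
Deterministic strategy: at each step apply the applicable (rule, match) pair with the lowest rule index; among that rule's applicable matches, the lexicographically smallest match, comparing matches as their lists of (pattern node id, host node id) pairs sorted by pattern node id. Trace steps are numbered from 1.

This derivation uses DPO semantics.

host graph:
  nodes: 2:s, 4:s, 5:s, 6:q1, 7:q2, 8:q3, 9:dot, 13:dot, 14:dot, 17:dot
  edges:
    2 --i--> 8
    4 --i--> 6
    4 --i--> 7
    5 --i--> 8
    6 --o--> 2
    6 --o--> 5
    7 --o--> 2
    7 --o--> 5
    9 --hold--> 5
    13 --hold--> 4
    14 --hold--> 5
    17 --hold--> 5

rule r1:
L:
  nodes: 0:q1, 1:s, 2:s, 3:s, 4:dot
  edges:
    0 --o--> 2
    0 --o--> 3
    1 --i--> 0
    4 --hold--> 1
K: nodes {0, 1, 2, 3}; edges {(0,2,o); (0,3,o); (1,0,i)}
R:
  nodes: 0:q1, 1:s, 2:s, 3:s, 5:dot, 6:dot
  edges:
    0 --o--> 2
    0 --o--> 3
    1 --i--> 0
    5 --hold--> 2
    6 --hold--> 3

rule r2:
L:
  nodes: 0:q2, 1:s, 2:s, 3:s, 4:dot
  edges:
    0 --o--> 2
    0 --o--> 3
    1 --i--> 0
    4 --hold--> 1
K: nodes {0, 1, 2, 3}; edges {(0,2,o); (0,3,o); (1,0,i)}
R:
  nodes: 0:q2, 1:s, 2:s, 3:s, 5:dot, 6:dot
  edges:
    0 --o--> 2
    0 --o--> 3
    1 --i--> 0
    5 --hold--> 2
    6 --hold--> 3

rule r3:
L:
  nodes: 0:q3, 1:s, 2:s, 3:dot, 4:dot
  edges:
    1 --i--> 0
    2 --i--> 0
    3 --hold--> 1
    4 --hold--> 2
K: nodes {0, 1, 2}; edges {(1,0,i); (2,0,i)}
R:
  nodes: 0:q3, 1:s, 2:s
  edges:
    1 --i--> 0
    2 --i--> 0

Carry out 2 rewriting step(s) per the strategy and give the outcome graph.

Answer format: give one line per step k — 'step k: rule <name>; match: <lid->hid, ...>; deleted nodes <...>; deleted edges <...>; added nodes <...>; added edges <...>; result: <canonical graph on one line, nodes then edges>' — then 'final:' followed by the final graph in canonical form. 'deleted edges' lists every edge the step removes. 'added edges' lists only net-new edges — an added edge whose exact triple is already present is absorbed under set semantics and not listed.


step 1: rule r1; match: 0->6, 1->4, 2->2, 3->5, 4->13; deleted nodes 13; deleted edges (13,4,hold); added nodes 18, 19; added edges (18,2,hold); (19,5,hold); result: nodes: 2:s, 4:s, 5:s, 6:q1, 7:q2, 8:q3, 9:dot, 14:dot, 17:dot, 18:dot, 19:dot edges: (2,8,i); (4,6,i); (4,7,i); (5,8,i); (6,2,o); (6,5,o); (7,2,o); (7,5,o); (9,5,hold); (14,5,hold); (17,5,hold); (18,2,hold); (19,5,hold)
step 2: rule r3; match: 0->8, 1->2, 2->5, 3->18, 4->9; deleted nodes 9, 18; deleted edges (9,5,hold); (18,2,hold); added nodes (none); added edges (none); result: nodes: 2:s, 4:s, 5:s, 6:q1, 7:q2, 8:q3, 14:dot, 17:dot, 19:dot edges: (2,8,i); (4,6,i); (4,7,i); (5,8,i); (6,2,o); (6,5,o); (7,2,o); (7,5,o); (14,5,hold); (17,5,hold); (19,5,hold)
final:
nodes: 2:s, 4:s, 5:s, 6:q1, 7:q2, 8:q3, 14:dot, 17:dot, 19:dot
edges: (2,8,i); (4,6,i); (4,7,i); (5,8,i); (6,2,o); (6,5,o); (7,2,o); (7,5,o); (14,5,hold); (17,5,hold); (19,5,hold)


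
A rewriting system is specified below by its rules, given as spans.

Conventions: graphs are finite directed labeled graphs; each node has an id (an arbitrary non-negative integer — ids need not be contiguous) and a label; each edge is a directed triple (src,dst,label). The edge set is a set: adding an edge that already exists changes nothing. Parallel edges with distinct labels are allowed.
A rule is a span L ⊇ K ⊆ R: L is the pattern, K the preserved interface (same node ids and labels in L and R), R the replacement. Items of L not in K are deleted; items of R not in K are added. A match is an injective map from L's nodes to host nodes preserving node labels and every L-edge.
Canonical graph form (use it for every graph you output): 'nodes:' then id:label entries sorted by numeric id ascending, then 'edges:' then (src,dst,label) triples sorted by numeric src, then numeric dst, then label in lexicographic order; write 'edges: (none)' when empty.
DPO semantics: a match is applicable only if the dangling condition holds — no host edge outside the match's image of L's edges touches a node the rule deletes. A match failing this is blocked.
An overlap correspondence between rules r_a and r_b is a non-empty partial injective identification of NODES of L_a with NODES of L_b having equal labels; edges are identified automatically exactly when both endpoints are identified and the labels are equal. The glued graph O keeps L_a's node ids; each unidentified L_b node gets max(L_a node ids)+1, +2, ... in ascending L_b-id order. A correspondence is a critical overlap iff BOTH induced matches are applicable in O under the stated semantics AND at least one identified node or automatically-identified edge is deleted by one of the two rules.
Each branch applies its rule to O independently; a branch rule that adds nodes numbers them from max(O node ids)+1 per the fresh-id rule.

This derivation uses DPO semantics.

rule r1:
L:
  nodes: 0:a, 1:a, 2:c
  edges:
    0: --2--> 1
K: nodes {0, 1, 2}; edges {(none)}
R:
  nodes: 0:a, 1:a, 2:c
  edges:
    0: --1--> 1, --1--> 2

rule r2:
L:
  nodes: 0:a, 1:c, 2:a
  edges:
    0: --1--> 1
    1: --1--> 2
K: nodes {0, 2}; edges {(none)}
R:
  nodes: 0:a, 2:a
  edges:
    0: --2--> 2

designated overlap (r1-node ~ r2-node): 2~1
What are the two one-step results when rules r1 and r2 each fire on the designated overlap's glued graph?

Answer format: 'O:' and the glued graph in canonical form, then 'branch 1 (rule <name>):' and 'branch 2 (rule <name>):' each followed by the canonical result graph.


O:
nodes: 0:a, 1:a, 2:c, 3:a, 4:a
edges: (0,1,2); (2,4,1); (3,2,1)
branch 1 (rule r1):
nodes: 0:a, 1:a, 2:c, 3:a, 4:a
edges: (0,1,1); (0,2,1); (2,4,1); (3,2,1)
branch 2 (rule r2):
nodes: 0:a, 1:a, 3:a, 4:a
edges: (0,1,2); (3,4,2)


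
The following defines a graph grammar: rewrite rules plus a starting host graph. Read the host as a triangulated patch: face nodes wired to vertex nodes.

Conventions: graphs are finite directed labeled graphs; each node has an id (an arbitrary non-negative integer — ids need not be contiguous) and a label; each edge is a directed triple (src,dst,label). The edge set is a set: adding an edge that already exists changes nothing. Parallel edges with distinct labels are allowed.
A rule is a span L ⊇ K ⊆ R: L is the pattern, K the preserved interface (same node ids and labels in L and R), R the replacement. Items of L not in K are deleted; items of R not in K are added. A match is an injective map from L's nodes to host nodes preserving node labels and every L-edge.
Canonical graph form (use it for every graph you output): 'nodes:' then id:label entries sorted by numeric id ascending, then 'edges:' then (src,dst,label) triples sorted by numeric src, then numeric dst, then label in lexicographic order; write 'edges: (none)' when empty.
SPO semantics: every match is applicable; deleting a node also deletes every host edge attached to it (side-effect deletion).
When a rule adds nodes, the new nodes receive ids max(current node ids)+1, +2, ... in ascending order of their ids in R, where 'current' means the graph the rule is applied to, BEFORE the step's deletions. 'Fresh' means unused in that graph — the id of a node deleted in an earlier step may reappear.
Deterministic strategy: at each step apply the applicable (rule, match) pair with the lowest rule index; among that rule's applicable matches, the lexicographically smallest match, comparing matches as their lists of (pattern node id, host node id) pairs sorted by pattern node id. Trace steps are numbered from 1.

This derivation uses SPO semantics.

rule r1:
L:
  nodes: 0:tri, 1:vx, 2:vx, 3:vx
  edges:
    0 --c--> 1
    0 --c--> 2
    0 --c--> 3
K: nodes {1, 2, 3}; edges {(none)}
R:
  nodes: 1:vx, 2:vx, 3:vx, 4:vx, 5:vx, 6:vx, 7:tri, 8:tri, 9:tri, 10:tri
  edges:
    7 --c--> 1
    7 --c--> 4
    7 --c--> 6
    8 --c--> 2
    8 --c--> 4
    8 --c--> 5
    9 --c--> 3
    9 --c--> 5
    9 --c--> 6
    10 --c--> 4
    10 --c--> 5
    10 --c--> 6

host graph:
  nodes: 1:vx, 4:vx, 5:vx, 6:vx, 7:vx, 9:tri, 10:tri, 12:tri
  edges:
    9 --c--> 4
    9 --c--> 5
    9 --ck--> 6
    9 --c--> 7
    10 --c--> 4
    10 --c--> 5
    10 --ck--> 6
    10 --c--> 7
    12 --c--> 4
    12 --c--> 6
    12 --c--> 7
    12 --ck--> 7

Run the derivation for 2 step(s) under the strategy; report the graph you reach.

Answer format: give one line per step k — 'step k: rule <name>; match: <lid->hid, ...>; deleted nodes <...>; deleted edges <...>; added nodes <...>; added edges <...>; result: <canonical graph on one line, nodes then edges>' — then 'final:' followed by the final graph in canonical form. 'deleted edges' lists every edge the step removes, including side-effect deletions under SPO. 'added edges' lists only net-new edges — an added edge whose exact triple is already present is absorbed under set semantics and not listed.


step 1: rule r1; match: 0->9, 1->4, 2->5, 3->7; deleted nodes 9; deleted edges (9,4,c); (9,5,c); (9,6,ck); (9,7,c); added nodes 13, 14, 15, 16, 17, 18, 19; added edges (16,4,c); (16,13,c); (16,15,c); (17,5,c); (17,13,c); (17,14,c); (18,7,c); (18,14,c); (18,15,c); (19,13,c); (19,14,c); (19,15,c); result: nodes: 1:vx, 4:vx, 5:vx, 6:vx, 7:vx, 10:tri, 12:tri, 13:vx, 14:vx, 15:vx, 16:tri, 17:tri, 18:tri, 19:tri edges: (10,4,c); (10,5,c); (10,6,ck); (10,7,c); (12,4,c); (12,6,c); (12,7,c); (12,7,ck); (16,4,c); (16,13,c); (16,15,c); (17,5,c); (17,13,c); (17,14,c); (18,7,c); (18,14,c); (18,15,c); (19,13,c); (19,14,c); (19,15,c)
step 2: rule r1; match: 0->10, 1->4, 2->5, 3->7; deleted nodes 10; deleted edges (10,4,c); (10,5,c); (10,6,ck); (10,7,c); added nodes 20, 21, 22, 23, 24, 25, 26; added edges (23,4,c); (23,20,c); (23,22,c); (24,5,c); (24,20,c); (24,21,c); (25,7,c); (25,21,c); (25,22,c); (26,20,c); (26,21,c); (26,22,c); result: nodes: 1:vx, 4:vx, 5:vx, 6:vx, 7:vx, 12:tri, 13:vx, 14:vx, 15:vx, 16:tri, 17:tri, 18:tri, 19:tri, 20:vx, 21:vx, 22:vx, 23:tri, 24:tri, 25:tri, 26:tri edges: (12,4,c); (12,6,c); (12,7,c); (12,7,ck); (16,4,c); (16,13,c); (16,15,c); (17,5,c); (17,13,c); (17,14,c); (18,7,c); (18,14,c); (18,15,c); (19,13,c); (19,14,c); (19,15,c); (23,4,c); (23,20,c); (23,22,c); (24,5,c); (24,20,c); (24,21,c); (25,7,c); (25,21,c); (25,22,c); (26,20,c); (26,21,c); (26,22,c)
final:
nodes: 1:vx, 4:vx, 5:vx, 6:vx, 7:vx, 12:tri, 13:vx, 14:vx, 15:vx, 16:tri, 17:tri, 18:tri, 19:tri, 20:vx, 21:vx, 22:vx, 23:tri, 24:tri, 25:tri, 26:tri
edges: (12,4,c); (12,6,c); (12,7,c); (12,7,ck); (16,4,c); (16,13,c); (16,15,c); (17,5,c); (17,13,c); (17,14,c); (18,7,c); (18,14,c); (18,15,c); (19,13,c); (19,14,c); (19,15,c); (23,4,c); (23,20,c); (23,22,c); (24,5,c); (24,20,c); (24,21,c); (25,7,c); (25,21,c); (25,22,c); (26,20,c); (26,21,c); (26,22,c)


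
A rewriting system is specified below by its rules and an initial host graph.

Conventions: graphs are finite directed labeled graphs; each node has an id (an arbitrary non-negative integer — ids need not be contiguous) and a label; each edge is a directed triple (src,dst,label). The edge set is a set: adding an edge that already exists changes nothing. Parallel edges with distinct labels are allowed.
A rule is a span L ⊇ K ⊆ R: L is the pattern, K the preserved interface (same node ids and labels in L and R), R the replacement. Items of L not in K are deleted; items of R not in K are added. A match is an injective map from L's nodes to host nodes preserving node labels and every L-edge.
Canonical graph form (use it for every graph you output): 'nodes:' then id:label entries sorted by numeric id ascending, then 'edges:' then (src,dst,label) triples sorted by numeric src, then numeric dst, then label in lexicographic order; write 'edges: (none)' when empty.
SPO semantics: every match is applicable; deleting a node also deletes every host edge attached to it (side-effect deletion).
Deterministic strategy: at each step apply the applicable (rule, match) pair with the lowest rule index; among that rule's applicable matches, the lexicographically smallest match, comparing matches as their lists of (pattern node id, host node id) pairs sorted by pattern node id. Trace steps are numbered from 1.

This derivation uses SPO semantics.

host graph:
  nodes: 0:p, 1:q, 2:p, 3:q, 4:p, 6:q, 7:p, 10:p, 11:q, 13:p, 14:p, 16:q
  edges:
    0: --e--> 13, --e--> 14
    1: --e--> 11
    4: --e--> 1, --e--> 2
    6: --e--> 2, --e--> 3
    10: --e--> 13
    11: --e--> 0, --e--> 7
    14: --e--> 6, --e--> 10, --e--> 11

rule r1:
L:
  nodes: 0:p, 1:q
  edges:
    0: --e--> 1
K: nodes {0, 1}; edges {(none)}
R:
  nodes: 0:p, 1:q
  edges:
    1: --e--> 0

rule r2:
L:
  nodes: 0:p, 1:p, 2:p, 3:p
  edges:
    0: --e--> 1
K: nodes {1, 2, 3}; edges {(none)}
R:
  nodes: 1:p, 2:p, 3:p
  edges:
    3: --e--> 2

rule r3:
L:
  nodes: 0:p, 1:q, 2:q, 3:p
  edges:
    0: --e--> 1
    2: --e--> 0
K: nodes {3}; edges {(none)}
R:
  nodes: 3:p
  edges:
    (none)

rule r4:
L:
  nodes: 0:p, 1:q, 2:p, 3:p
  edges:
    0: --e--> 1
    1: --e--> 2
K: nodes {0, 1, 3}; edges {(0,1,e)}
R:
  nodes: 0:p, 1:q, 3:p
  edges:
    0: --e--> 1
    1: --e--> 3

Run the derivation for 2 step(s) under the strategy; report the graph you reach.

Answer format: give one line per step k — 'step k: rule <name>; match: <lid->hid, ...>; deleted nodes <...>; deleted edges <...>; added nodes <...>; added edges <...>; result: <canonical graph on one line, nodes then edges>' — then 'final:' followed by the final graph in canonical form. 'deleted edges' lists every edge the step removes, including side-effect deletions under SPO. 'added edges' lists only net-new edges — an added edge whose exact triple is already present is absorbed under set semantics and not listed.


step 1: rule r1; match: 0->4, 1->1; deleted nodes (none); deleted edges (4,1,e); added nodes (none); added edges (1,4,e); result: nodes: 0:p, 1:q, 2:p, 3:q, 4:p, 6:q, 7:p, 10:p, 11:q, 13:p, 14:p, 16:q edges: (0,13,e); (0,14,e); (1,4,e); (1,11,e); (4,2,e); (6,2,e); (6,3,e); (10,13,e); (11,0,e); (11,7,e); (14,6,e); (14,10,e); (14,11,e)
step 2: rule r1; match: 0->14, 1->6; deleted nodes (none); deleted edges (14,6,e); added nodes (none); added edges (6,14,e); result: nodes: 0:p, 1:q, 2:p, 3:q, 4:p, 6:q, 7:p, 10:p, 11:q, 13:p, 14:p, 16:q edges: (0,13,e); (0,14,e); (1,4,e); (1,11,e); (4,2,e); (6,2,e); (6,3,e); (6,14,e); (10,13,e); (11,0,e); (11,7,e); (14,10,e); (14,11,e)
final:
nodes: 0:p, 1:q, 2:p, 3:q, 4:p, 6:q, 7:p, 10:p, 11:q, 13:p, 14:p, 16:q
edges: (0,13,e); (0,14,e); (1,4,e); (1,11,e); (4,2,e); (6,2,e); (6,3,e); (6,14,e); (10,13,e); (11,0,e); (11,7,e); (14,10,e); (14,11,e)


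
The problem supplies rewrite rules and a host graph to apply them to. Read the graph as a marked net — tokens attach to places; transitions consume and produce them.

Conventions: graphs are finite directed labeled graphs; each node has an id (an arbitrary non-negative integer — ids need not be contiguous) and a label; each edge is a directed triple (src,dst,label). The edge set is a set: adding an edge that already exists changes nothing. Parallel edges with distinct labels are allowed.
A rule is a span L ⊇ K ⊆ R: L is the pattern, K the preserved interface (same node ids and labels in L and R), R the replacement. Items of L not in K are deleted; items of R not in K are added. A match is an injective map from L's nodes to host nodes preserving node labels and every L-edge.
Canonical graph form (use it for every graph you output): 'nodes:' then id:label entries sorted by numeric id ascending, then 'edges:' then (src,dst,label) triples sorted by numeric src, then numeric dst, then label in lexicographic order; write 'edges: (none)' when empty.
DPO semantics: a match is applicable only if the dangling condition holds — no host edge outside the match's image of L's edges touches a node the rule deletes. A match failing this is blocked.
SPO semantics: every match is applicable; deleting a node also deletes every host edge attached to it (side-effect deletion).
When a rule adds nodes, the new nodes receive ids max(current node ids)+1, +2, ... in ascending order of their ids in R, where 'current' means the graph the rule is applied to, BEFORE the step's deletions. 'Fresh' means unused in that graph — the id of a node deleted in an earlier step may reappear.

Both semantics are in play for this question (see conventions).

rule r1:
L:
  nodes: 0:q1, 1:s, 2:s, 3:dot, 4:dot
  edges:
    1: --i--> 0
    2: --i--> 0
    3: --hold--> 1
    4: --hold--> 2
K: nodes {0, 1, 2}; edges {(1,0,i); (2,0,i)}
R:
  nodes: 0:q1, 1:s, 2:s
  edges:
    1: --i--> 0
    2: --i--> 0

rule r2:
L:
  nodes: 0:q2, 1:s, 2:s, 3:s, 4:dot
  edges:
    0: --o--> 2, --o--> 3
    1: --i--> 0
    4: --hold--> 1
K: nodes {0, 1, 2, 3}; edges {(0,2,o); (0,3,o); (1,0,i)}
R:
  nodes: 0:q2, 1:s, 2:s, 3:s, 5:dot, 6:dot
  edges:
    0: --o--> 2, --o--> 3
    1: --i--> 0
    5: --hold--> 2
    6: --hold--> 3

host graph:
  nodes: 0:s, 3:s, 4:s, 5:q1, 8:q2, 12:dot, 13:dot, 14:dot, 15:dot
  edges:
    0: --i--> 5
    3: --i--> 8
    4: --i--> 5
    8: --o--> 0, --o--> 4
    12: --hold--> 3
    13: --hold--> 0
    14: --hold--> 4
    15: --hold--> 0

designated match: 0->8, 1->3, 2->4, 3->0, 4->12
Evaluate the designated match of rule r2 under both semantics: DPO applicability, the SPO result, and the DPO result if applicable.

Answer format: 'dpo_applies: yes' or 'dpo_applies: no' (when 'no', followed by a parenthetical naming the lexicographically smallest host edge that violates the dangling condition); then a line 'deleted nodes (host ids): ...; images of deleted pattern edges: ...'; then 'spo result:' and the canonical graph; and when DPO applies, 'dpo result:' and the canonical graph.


dpo_applies: yes
deleted nodes (host ids): 12; images of deleted pattern edges: (12,3,hold)
spo result:
nodes: 0:s, 3:s, 4:s, 5:q1, 8:q2, 13:dot, 14:dot, 15:dot, 16:dot, 17:dot
edges: (0,5,i); (3,8,i); (4,5,i); (8,0,o); (8,4,o); (13,0,hold); (14,4,hold); (15,0,hold); (16,4,hold); (17,0,hold)
dpo result:
nodes: 0:s, 3:s, 4:s, 5:q1, 8:q2, 13:dot, 14:dot, 15:dot, 16:dot, 17:dot
edges: (0,5,i); (3,8,i); (4,5,i); (8,0,o); (8,4,o); (13,0,hold); (14,4,hold); (15,0,hold); (16,4,hold); (17,0,hold)


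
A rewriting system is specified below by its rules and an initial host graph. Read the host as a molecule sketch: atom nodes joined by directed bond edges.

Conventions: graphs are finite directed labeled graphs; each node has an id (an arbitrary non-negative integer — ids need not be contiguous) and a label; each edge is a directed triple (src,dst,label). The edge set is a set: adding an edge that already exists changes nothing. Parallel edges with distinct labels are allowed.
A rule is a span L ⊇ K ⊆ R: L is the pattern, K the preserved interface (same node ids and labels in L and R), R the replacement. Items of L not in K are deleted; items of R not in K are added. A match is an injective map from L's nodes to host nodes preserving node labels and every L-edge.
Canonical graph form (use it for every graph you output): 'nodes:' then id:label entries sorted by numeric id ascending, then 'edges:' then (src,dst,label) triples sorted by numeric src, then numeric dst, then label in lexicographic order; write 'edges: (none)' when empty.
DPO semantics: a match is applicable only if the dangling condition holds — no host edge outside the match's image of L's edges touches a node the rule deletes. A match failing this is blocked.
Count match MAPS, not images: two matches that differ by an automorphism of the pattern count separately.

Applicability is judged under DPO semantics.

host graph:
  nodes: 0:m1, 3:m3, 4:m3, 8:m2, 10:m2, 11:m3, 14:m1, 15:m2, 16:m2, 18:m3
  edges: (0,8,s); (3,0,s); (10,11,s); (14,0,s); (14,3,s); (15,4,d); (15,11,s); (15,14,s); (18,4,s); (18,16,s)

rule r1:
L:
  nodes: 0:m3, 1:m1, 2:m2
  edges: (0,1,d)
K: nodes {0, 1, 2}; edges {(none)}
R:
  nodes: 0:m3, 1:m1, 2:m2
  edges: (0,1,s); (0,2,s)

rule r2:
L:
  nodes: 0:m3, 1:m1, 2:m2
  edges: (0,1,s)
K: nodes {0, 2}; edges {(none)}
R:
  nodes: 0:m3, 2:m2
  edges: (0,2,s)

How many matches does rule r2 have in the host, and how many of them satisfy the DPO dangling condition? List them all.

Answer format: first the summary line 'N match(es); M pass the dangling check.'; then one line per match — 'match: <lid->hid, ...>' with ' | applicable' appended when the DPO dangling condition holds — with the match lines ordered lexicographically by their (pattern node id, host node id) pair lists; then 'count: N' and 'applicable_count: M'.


4 match(es); 0 pass the dangling check.
match: 0->3, 1->0, 2->8
match: 0->3, 1->0, 2->10
match: 0->3, 1->0, 2->15
match: 0->3, 1->0, 2->16
count: 4
applicable_count: 0


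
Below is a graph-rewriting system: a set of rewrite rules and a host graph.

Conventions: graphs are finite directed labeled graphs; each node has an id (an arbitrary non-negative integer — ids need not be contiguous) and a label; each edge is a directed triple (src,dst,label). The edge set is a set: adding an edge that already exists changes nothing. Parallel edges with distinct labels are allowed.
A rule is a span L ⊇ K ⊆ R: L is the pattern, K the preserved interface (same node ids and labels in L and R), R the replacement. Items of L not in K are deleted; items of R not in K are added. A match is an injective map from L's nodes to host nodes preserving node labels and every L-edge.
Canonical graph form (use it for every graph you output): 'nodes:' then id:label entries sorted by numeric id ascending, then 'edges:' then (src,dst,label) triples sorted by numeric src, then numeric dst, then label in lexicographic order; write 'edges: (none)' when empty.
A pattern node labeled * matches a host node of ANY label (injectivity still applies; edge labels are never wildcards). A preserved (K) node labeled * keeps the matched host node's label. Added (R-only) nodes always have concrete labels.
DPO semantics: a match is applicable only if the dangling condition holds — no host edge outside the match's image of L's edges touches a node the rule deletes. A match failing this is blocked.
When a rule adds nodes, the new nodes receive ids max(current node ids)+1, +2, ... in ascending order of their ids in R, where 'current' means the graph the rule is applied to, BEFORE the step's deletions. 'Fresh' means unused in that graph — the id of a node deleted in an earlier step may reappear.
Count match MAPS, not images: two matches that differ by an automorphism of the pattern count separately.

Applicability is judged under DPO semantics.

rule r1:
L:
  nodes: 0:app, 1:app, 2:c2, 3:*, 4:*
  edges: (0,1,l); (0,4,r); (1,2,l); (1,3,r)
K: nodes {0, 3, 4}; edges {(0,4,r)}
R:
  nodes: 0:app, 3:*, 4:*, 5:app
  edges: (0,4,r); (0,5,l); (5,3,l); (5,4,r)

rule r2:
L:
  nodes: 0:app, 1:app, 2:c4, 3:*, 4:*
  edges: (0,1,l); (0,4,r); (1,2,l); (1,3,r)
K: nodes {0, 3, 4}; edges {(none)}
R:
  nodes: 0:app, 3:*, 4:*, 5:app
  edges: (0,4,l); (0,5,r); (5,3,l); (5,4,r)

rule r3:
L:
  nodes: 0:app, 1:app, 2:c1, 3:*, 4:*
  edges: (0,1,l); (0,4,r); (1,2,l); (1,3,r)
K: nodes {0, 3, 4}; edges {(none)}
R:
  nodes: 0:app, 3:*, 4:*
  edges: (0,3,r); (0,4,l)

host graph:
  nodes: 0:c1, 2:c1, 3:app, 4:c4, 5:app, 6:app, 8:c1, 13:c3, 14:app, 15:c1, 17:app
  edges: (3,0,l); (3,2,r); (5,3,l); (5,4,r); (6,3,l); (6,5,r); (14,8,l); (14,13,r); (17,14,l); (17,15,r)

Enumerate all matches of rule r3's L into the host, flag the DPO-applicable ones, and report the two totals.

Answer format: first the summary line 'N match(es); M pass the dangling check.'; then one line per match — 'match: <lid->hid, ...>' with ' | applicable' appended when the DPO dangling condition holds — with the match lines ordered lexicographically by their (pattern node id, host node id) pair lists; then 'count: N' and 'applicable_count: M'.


3 match(es); 1 pass the dangling check.
match: 0->5, 1->3, 2->0, 3->2, 4->4
match: 0->6, 1->3, 2->0, 3->2, 4->5
match: 0->17, 1->14, 2->8, 3->13, 4->15 | applicable
count: 3
applicable_count: 1
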